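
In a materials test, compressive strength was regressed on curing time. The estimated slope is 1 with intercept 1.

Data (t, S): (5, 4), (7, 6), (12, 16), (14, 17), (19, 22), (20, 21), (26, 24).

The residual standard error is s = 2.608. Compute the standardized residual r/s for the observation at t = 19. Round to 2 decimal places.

Ŝ = 1 + 19 = 20
r = 22 − 20 = 2
r/s = 2 / 2.608 = 0.77

0.77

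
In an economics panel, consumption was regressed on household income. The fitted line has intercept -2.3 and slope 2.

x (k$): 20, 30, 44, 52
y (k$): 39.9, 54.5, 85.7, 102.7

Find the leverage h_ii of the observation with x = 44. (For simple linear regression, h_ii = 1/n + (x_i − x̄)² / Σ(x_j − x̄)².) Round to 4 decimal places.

x̄ = (20 + 30 + 44 + 52)/4 = 36.5
Σ(x − x̄)² = 272.25 + 42.25 + 56.25 + 240.25 = 611
h = 1/4 + (7.5)²/611 = 0.25 + 0.0920622 = 0.3421

h = 0.3421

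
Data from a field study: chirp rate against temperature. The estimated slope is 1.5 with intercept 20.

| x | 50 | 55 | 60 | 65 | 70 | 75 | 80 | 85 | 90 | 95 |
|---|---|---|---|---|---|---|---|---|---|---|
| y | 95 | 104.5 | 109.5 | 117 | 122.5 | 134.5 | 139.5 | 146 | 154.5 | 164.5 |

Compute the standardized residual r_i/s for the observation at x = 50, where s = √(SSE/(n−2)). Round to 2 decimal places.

x=50: ŷ = 20 + 1.5·50 = 95; r = 95 − 95 = 0
x=55: ŷ = 20 + 1.5·55 = 102.5; r = 104.5 − 102.5 = 2
x=60: ŷ = 20 + 1.5·60 = 110; r = 109.5 − 110 = -0.5
x=65: ŷ = 20 + 1.5·65 = 117.5; r = 117 − 117.5 = -0.5
x=70: ŷ = 20 + 1.5·70 = 125; r = 122.5 − 125 = -2.5
x=75: ŷ = 20 + 1.5·75 = 132.5; r = 134.5 − 132.5 = 2
x=80: ŷ = 20 + 1.5·80 = 140; r = 139.5 − 140 = -0.5
x=85: ŷ = 20 + 1.5·85 = 147.5; r = 146 − 147.5 = -1.5
x=90: ŷ = 20 + 1.5·90 = 155; r = 154.5 − 155 = -0.5
x=95: ŷ = 20 + 1.5·95 = 162.5; r = 164.5 − 162.5 = 2
SSE = 0 + 4 + 0.25 + 0.25 + 6.25 + 4 + 0.25 + 2.25 + 0.25 + 4 = 21.5
s = √(21.5/8) = 1.63936
r/s = 0 / 1.63936 = 0.00

0.00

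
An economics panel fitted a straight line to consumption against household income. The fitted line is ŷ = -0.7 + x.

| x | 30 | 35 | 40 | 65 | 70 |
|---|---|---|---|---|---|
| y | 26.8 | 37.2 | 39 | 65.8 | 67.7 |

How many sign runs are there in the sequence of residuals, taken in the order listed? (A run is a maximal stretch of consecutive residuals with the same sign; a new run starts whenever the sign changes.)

x=30: ŷ = -0.7 + 30 = 29.3; r = 26.8 − 29.3 = -2.5
x=35: ŷ = -0.7 + 35 = 34.3; r = 37.2 − 34.3 = 2.9
x=40: ŷ = -0.7 + 40 = 39.3; r = 39 − 39.3 = -0.3
x=65: ŷ = -0.7 + 65 = 64.3; r = 65.8 − 64.3 = 1.5
x=70: ŷ = -0.7 + 70 = 69.3; r = 67.7 − 69.3 = -1.6
Signs: − + − + −
Runs: −×1, +×1, −×1, +×1, −×1 → 5

5 runs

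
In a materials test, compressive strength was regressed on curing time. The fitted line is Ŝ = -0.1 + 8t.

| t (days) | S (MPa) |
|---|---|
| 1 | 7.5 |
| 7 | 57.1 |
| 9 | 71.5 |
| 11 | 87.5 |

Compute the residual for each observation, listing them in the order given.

-0.4, 1.2, -0.4, -0.4

t=1: Ŝ = -0.1 + 8·1 = 7.9; r = 7.5 − 7.9 = -0.4
t=7: Ŝ = -0.1 + 8·7 = 55.9; r = 57.1 − 55.9 = 1.2
t=9: Ŝ = -0.1 + 8·9 = 71.9; r = 71.5 − 71.9 = -0.4
t=11: Ŝ = -0.1 + 8·11 = 87.9; r = 87.5 − 87.9 = -0.4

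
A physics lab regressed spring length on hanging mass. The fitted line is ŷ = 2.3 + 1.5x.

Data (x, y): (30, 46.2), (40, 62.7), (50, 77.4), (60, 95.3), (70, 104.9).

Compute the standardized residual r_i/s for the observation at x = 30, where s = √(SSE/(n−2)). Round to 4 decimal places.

-0.4742

x=30: ŷ = 2.3 + 1.5·30 = 47.3; r = 46.2 − 47.3 = -1.1
x=40: ŷ = 2.3 + 1.5·40 = 62.3; r = 62.7 − 62.3 = 0.4
x=50: ŷ = 2.3 + 1.5·50 = 77.3; r = 77.4 − 77.3 = 0.1
x=60: ŷ = 2.3 + 1.5·60 = 92.3; r = 95.3 − 92.3 = 3
x=70: ŷ = 2.3 + 1.5·70 = 107.3; r = 104.9 − 107.3 = -2.4
SSE = 1.21 + 0.16 + 0.01 + 9 + 5.76 = 16.14
s = √(16.14/3) = 2.31948
r/s = -1.1 / 2.31948 = -0.4742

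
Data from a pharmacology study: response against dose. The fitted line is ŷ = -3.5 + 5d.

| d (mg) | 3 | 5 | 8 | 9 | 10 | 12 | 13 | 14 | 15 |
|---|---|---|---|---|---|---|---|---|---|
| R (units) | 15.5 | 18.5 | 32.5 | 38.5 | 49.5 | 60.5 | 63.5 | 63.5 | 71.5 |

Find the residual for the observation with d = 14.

ŷ = -3.5 + 5·14 = 66.5
e = 63.5 − 66.5 = -3

e = -3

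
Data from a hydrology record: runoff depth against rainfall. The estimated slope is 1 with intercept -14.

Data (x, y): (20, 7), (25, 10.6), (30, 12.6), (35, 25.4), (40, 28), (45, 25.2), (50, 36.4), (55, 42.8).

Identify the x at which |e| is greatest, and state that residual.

x = 45, e = -5.8

x=20: ŷ = -14 + 20 = 6; e = 7 − 6 = 1
x=25: ŷ = -14 + 25 = 11; e = 10.6 − 11 = -0.4
x=30: ŷ = -14 + 30 = 16; e = 12.6 − 16 = -3.4
x=35: ŷ = -14 + 35 = 21; e = 25.4 − 21 = 4.4
x=40: ŷ = -14 + 40 = 26; e = 28 − 26 = 2
x=45: ŷ = -14 + 45 = 31; e = 25.2 − 31 = -5.8
x=50: ŷ = -14 + 50 = 36; e = 36.4 − 36 = 0.4
x=55: ŷ = -14 + 55 = 41; e = 42.8 − 41 = 1.8
Largest |e| is 5.8 at x = 45, residual -5.8.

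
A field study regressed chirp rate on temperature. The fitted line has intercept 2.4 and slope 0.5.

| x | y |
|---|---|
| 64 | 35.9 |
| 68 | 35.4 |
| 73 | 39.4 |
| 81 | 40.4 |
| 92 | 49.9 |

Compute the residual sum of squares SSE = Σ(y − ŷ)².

SSE = 12

x=64: ŷ = 2.4 + 0.5·64 = 34.4; e = 35.9 − 34.4 = 1.5
x=68: ŷ = 2.4 + 0.5·68 = 36.4; e = 35.4 − 36.4 = -1
x=73: ŷ = 2.4 + 0.5·73 = 38.9; e = 39.4 − 38.9 = 0.5
x=81: ŷ = 2.4 + 0.5·81 = 42.9; e = 40.4 − 42.9 = -2.5
x=92: ŷ = 2.4 + 0.5·92 = 48.4; e = 49.9 − 48.4 = 1.5
SSE = 2.25 + 1 + 0.25 + 6.25 + 2.25 = 12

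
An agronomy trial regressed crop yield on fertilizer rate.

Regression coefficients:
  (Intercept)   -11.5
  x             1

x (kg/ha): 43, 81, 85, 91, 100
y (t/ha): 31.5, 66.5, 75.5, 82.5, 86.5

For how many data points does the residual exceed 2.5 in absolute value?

x=43: ŷ = -11.5 + 43 = 31.5; e = 31.5 − 31.5 = 0
x=81: ŷ = -11.5 + 81 = 69.5; e = 66.5 − 69.5 = -3
x=85: ŷ = -11.5 + 85 = 73.5; e = 75.5 − 73.5 = 2
x=91: ŷ = -11.5 + 91 = 79.5; e = 82.5 − 79.5 = 3
x=100: ŷ = -11.5 + 100 = 88.5; e = 86.5 − 88.5 = -2
|e| > 2.5: x=81 (|e|=3), x=91 (|e|=3) → 2

2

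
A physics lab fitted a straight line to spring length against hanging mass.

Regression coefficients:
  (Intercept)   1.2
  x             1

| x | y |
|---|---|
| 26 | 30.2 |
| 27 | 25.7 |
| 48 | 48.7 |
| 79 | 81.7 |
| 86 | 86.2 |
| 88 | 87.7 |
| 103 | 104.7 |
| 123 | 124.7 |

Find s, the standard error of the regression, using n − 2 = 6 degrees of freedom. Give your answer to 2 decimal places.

x=26: ŷ = 1.2 + 26 = 27.2; e = 30.2 − 27.2 = 3
x=27: ŷ = 1.2 + 27 = 28.2; e = 25.7 − 28.2 = -2.5
x=48: ŷ = 1.2 + 48 = 49.2; e = 48.7 − 49.2 = -0.5
x=79: ŷ = 1.2 + 79 = 80.2; e = 81.7 − 80.2 = 1.5
x=86: ŷ = 1.2 + 86 = 87.2; e = 86.2 − 87.2 = -1
x=88: ŷ = 1.2 + 88 = 89.2; e = 87.7 − 89.2 = -1.5
x=103: ŷ = 1.2 + 103 = 104.2; e = 104.7 − 104.2 = 0.5
x=123: ŷ = 1.2 + 123 = 124.2; e = 124.7 − 124.2 = 0.5
SSE = 9 + 6.25 + 0.25 + 2.25 + 1 + 2.25 + 0.25 + 0.25 = 21.5
s = √(21.5/6) = √3.58333 ≈ 1.89

s = 1.89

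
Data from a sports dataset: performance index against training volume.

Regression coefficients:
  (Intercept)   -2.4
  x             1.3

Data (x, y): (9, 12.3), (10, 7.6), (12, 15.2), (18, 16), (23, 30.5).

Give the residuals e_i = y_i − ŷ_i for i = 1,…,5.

3, -3, 2, -5, 3

x=9: ŷ = -2.4 + 1.3·9 = 9.3; e = 12.3 − 9.3 = 3
x=10: ŷ = -2.4 + 1.3·10 = 10.6; e = 7.6 − 10.6 = -3
x=12: ŷ = -2.4 + 1.3·12 = 13.2; e = 15.2 − 13.2 = 2
x=18: ŷ = -2.4 + 1.3·18 = 21; e = 16 − 21 = -5
x=23: ŷ = -2.4 + 1.3·23 = 27.5; e = 30.5 − 27.5 = 3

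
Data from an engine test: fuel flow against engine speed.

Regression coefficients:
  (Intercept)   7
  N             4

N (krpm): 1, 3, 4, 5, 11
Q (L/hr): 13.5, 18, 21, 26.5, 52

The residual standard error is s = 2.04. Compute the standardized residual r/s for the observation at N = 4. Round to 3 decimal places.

ŷ = 7 + 4·4 = 23
r = 21 − 23 = -2
r/s = -2 / 2.04 = -0.980

-0.980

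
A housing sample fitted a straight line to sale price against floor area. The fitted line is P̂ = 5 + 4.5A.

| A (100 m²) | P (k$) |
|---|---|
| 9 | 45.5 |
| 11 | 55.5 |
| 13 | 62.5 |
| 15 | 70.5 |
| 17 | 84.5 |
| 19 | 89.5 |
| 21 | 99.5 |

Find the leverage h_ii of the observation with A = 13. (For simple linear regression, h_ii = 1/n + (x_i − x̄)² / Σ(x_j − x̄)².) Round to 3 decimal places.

h = 0.179

Ā = (9 + 11 + 13 + 15 + 17 + 19 + 21)/7 = 15
Σ(A − Ā)² = 36 + 16 + 4 + 0 + 4 + 16 + 36 = 112
h = 1/7 + (-2)²/112 = 0.142857 + 0.0357143 = 0.179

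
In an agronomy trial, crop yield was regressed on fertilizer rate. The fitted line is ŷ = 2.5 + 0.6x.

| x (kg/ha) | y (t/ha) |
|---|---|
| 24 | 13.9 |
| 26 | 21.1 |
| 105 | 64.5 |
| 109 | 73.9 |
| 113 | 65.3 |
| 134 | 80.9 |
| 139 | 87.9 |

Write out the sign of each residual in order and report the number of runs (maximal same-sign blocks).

x=24: ŷ = 2.5 + 0.6·24 = 16.9; e = 13.9 − 16.9 = -3
x=26: ŷ = 2.5 + 0.6·26 = 18.1; e = 21.1 − 18.1 = 3
x=105: ŷ = 2.5 + 0.6·105 = 65.5; e = 64.5 − 65.5 = -1
x=109: ŷ = 2.5 + 0.6·109 = 67.9; e = 73.9 − 67.9 = 6
x=113: ŷ = 2.5 + 0.6·113 = 70.3; e = 65.3 − 70.3 = -5
x=134: ŷ = 2.5 + 0.6·134 = 82.9; e = 80.9 − 82.9 = -2
x=139: ŷ = 2.5 + 0.6·139 = 85.9; e = 87.9 − 85.9 = 2
Signs: − + − + − − +
Runs: −×1, +×1, −×1, +×1, −×2, +×1 → 6

6 runs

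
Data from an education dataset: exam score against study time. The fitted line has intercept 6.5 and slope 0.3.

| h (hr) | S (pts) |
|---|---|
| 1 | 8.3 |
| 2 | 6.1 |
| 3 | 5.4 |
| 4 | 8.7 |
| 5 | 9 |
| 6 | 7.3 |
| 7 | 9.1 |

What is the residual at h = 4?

e = 1

ŷ = 6.5 + 0.3·4 = 7.7
e = 8.7 − 7.7 = 1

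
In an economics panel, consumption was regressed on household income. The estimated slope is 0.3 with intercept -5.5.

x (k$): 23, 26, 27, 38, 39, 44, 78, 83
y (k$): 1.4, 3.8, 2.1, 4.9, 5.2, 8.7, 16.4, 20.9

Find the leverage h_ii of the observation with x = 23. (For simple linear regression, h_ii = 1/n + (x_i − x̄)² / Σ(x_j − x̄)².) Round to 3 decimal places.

h = 0.250

x̄ = (23 + 26 + 27 + 38 + 39 + 44 + 78 + 83)/8 = 44.75
Σ(x − x̄)² = 473.062 + 351.562 + 315.062 + 45.5625 + 33.0625 + 0.5625 + 1105.56 + 1463.06 = 3787.5
h = 1/8 + (-21.75)²/3787.5 = 0.125 + 0.124901 = 0.250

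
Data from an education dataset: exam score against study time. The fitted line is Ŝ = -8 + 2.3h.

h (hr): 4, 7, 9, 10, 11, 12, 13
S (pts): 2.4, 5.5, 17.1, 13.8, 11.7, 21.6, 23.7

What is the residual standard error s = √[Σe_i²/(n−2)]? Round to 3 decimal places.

h=4: Ŝ = -8 + 2.3·4 = 1.2; e = 2.4 − 1.2 = 1.2
h=7: Ŝ = -8 + 2.3·7 = 8.1; e = 5.5 − 8.1 = -2.6
h=9: Ŝ = -8 + 2.3·9 = 12.7; e = 17.1 − 12.7 = 4.4
h=10: Ŝ = -8 + 2.3·10 = 15; e = 13.8 − 15 = -1.2
h=11: Ŝ = -8 + 2.3·11 = 17.3; e = 11.7 − 17.3 = -5.6
h=12: Ŝ = -8 + 2.3·12 = 19.6; e = 21.6 − 19.6 = 2
h=13: Ŝ = -8 + 2.3·13 = 21.9; e = 23.7 − 21.9 = 1.8
SSE = 1.44 + 6.76 + 19.36 + 1.44 + 31.36 + 4 + 3.24 = 67.6
s = √(67.6/5) = √13.52 ≈ 3.677

s = 3.677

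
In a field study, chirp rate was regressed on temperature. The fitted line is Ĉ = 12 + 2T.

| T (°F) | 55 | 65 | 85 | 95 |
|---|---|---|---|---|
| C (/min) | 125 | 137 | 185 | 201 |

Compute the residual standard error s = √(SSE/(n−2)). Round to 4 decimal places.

T=55: Ĉ = 12 + 2·55 = 122; r = 125 − 122 = 3
T=65: Ĉ = 12 + 2·65 = 142; r = 137 − 142 = -5
T=85: Ĉ = 12 + 2·85 = 182; r = 185 − 182 = 3
T=95: Ĉ = 12 + 2·95 = 202; r = 201 − 202 = -1
SSE = 9 + 25 + 9 + 1 = 44
s = √(44/2) = √22 ≈ 4.6904

s = 4.6904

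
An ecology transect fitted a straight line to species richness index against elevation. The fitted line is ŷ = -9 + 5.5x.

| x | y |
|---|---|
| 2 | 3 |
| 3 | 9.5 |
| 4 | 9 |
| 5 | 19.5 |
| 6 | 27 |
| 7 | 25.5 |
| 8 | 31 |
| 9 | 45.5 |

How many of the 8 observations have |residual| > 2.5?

x=2: ŷ = -9 + 5.5·2 = 2; r = 3 − 2 = 1
x=3: ŷ = -9 + 5.5·3 = 7.5; r = 9.5 − 7.5 = 2
x=4: ŷ = -9 + 5.5·4 = 13; r = 9 − 13 = -4
x=5: ŷ = -9 + 5.5·5 = 18.5; r = 19.5 − 18.5 = 1
x=6: ŷ = -9 + 5.5·6 = 24; r = 27 − 24 = 3
x=7: ŷ = -9 + 5.5·7 = 29.5; r = 25.5 − 29.5 = -4
x=8: ŷ = -9 + 5.5·8 = 35; r = 31 − 35 = -4
x=9: ŷ = -9 + 5.5·9 = 40.5; r = 45.5 − 40.5 = 5
|r| > 2.5: x=4 (|r|=4), x=6 (|r|=3), x=7 (|r|=4), x=8 (|r|=4), x=9 (|r|=5) → 5

5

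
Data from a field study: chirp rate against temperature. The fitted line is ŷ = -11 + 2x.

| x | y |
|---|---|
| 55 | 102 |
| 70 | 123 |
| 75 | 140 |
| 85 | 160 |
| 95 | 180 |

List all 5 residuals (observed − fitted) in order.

x=55: ŷ = -11 + 2·55 = 99; e = 102 − 99 = 3
x=70: ŷ = -11 + 2·70 = 129; e = 123 − 129 = -6
x=75: ŷ = -11 + 2·75 = 139; e = 140 − 139 = 1
x=85: ŷ = -11 + 2·85 = 159; e = 160 − 159 = 1
x=95: ŷ = -11 + 2·95 = 179; e = 180 − 179 = 1

3, -6, 1, 1, 1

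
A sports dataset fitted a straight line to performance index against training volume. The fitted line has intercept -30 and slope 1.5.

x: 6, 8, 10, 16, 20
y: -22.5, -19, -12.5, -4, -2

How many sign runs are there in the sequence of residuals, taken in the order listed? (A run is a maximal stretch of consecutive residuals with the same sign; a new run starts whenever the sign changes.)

3 runs

x=6: ŷ = -30 + 1.5·6 = -21; r = -22.5 − (-21) = -1.5
x=8: ŷ = -30 + 1.5·8 = -18; r = -19 − (-18) = -1
x=10: ŷ = -30 + 1.5·10 = -15; r = -12.5 − (-15) = 2.5
x=16: ŷ = -30 + 1.5·16 = -6; r = -4 − (-6) = 2
x=20: ŷ = -30 + 1.5·20 = 0; r = -2 − 0 = -2
Signs: − − + + −
Runs: −×2, +×2, −×1 → 3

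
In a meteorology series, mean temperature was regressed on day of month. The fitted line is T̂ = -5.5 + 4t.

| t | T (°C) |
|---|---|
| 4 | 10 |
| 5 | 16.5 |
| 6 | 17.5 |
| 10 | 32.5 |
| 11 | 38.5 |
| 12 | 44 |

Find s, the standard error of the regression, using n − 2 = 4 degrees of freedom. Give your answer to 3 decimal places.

s = 1.696

t=4: T̂ = -5.5 + 4·4 = 10.5; r = 10 − 10.5 = -0.5
t=5: T̂ = -5.5 + 4·5 = 14.5; r = 16.5 − 14.5 = 2
t=6: T̂ = -5.5 + 4·6 = 18.5; r = 17.5 − 18.5 = -1
t=10: T̂ = -5.5 + 4·10 = 34.5; r = 32.5 − 34.5 = -2
t=11: T̂ = -5.5 + 4·11 = 38.5; r = 38.5 − 38.5 = 0
t=12: T̂ = -5.5 + 4·12 = 42.5; r = 44 − 42.5 = 1.5
SSE = 0.25 + 4 + 1 + 4 + 0 + 2.25 = 11.5
s = √(11.5/4) = √2.875 ≈ 1.696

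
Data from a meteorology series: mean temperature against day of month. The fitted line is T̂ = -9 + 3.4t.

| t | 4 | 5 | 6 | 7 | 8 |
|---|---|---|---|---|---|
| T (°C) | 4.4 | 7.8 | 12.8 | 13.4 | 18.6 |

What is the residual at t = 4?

e = -0.2

T̂ = -9 + 3.4·4 = 4.6
e = 4.4 − 4.6 = -0.2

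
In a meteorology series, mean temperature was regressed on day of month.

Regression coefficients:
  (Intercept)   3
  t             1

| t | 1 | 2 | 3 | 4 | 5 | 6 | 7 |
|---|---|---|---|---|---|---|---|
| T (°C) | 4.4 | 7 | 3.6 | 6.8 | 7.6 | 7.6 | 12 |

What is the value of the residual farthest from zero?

t=1: ŷ = 3 + 1 = 4; e = 4.4 − 4 = 0.4
t=2: ŷ = 3 + 2 = 5; e = 7 − 5 = 2
t=3: ŷ = 3 + 3 = 6; e = 3.6 − 6 = -2.4
t=4: ŷ = 3 + 4 = 7; e = 6.8 − 7 = -0.2
t=5: ŷ = 3 + 5 = 8; e = 7.6 − 8 = -0.4
t=6: ŷ = 3 + 6 = 9; e = 7.6 − 9 = -1.4
t=7: ŷ = 3 + 7 = 10; e = 12 − 10 = 2
Largest |e| is 2.4 at t = 3, residual -2.4.

e = -2.4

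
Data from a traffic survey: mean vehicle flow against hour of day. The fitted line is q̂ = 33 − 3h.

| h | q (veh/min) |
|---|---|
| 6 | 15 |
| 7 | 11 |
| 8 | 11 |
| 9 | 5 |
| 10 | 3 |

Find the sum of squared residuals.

h=6: q̂ = 33 − 3·6 = 15; r = 15 − 15 = 0
h=7: q̂ = 33 − 3·7 = 12; r = 11 − 12 = -1
h=8: q̂ = 33 − 3·8 = 9; r = 11 − 9 = 2
h=9: q̂ = 33 − 3·9 = 6; r = 5 − 6 = -1
h=10: q̂ = 33 − 3·10 = 3; r = 3 − 3 = 0
SSE = 0 + 1 + 4 + 1 + 0 = 6

SSE = 6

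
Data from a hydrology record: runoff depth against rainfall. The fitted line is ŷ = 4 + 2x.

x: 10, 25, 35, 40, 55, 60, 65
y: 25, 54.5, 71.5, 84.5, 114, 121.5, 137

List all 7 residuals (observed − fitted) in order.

x=10: ŷ = 4 + 2·10 = 24; e = 25 − 24 = 1
x=25: ŷ = 4 + 2·25 = 54; e = 54.5 − 54 = 0.5
x=35: ŷ = 4 + 2·35 = 74; e = 71.5 − 74 = -2.5
x=40: ŷ = 4 + 2·40 = 84; e = 84.5 − 84 = 0.5
x=55: ŷ = 4 + 2·55 = 114; e = 114 − 114 = 0
x=60: ŷ = 4 + 2·60 = 124; e = 121.5 − 124 = -2.5
x=65: ŷ = 4 + 2·65 = 134; e = 137 − 134 = 3

1, 0.5, -2.5, 0.5, 0, -2.5, 3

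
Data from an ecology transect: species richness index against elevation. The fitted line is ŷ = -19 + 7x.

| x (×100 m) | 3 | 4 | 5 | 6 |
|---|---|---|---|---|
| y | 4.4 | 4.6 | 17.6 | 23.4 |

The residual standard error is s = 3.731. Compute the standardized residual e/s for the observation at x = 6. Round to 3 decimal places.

ŷ = -19 + 7·6 = 23
e = 23.4 − 23 = 0.4
e/s = 0.4 / 3.731 = 0.107

0.107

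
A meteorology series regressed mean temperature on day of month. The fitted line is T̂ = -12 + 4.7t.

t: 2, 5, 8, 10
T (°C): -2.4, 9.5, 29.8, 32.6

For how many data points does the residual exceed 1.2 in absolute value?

t=2: T̂ = -12 + 4.7·2 = -2.6; e = -2.4 − (-2.6) = 0.2
t=5: T̂ = -12 + 4.7·5 = 11.5; e = 9.5 − 11.5 = -2
t=8: T̂ = -12 + 4.7·8 = 25.6; e = 29.8 − 25.6 = 4.2
t=10: T̂ = -12 + 4.7·10 = 35; e = 32.6 − 35 = -2.4
|e| > 1.2: t=5 (|e|=2), t=8 (|e|=4.2), t=10 (|e|=2.4) → 3

3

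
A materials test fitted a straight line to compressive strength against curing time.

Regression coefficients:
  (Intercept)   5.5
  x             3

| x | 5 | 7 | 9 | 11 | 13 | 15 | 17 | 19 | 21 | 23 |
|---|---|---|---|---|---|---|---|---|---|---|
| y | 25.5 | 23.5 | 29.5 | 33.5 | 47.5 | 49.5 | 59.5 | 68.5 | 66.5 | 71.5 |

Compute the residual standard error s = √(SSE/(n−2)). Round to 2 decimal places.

x=5: ŷ = 5.5 + 3·5 = 20.5; r = 25.5 − 20.5 = 5
x=7: ŷ = 5.5 + 3·7 = 26.5; r = 23.5 − 26.5 = -3
x=9: ŷ = 5.5 + 3·9 = 32.5; r = 29.5 − 32.5 = -3
x=11: ŷ = 5.5 + 3·11 = 38.5; r = 33.5 − 38.5 = -5
x=13: ŷ = 5.5 + 3·13 = 44.5; r = 47.5 − 44.5 = 3
x=15: ŷ = 5.5 + 3·15 = 50.5; r = 49.5 − 50.5 = -1
x=17: ŷ = 5.5 + 3·17 = 56.5; r = 59.5 − 56.5 = 3
x=19: ŷ = 5.5 + 3·19 = 62.5; r = 68.5 − 62.5 = 6
x=21: ŷ = 5.5 + 3·21 = 68.5; r = 66.5 − 68.5 = -2
x=23: ŷ = 5.5 + 3·23 = 74.5; r = 71.5 − 74.5 = -3
SSE = 25 + 9 + 9 + 25 + 9 + 1 + 9 + 36 + 4 + 9 = 136
s = √(136/8) = √17 ≈ 4.12

s = 4.12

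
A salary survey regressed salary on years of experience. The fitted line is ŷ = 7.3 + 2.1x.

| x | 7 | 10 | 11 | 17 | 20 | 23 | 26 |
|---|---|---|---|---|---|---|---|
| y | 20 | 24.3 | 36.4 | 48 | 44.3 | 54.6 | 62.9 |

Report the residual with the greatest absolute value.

r = 6

x=7: ŷ = 7.3 + 2.1·7 = 22; r = 20 − 22 = -2
x=10: ŷ = 7.3 + 2.1·10 = 28.3; r = 24.3 − 28.3 = -4
x=11: ŷ = 7.3 + 2.1·11 = 30.4; r = 36.4 − 30.4 = 6
x=17: ŷ = 7.3 + 2.1·17 = 43; r = 48 − 43 = 5
x=20: ŷ = 7.3 + 2.1·20 = 49.3; r = 44.3 − 49.3 = -5
x=23: ŷ = 7.3 + 2.1·23 = 55.6; r = 54.6 − 55.6 = -1
x=26: ŷ = 7.3 + 2.1·26 = 61.9; r = 62.9 − 61.9 = 1
Largest |r| is 6 at x = 11, residual 6.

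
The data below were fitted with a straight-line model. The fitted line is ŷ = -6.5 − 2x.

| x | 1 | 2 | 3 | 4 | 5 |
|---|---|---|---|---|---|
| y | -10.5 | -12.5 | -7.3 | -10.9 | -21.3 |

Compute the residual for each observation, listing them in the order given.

-2, -2, 5.2, 3.6, -4.8

x=1: ŷ = -6.5 − 2·1 = -8.5; r = -10.5 − (-8.5) = -2
x=2: ŷ = -6.5 − 2·2 = -10.5; r = -12.5 − (-10.5) = -2
x=3: ŷ = -6.5 − 2·3 = -12.5; r = -7.3 − (-12.5) = 5.2
x=4: ŷ = -6.5 − 2·4 = -14.5; r = -10.9 − (-14.5) = 3.6
x=5: ŷ = -6.5 − 2·5 = -16.5; r = -21.3 − (-16.5) = -4.8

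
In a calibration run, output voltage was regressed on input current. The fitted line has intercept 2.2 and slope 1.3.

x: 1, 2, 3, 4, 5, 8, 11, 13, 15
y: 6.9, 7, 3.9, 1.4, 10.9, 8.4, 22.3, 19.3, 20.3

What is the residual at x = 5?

e = 2.2

ŷ = 2.2 + 1.3·5 = 8.7
e = 10.9 − 8.7 = 2.2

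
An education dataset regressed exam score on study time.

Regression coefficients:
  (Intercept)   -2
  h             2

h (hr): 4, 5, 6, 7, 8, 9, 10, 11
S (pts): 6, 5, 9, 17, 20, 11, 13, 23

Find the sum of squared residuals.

SSE = 130

h=4: Ŝ = -2 + 2·4 = 6; r = 6 − 6 = 0
h=5: Ŝ = -2 + 2·5 = 8; r = 5 − 8 = -3
h=6: Ŝ = -2 + 2·6 = 10; r = 9 − 10 = -1
h=7: Ŝ = -2 + 2·7 = 12; r = 17 − 12 = 5
h=8: Ŝ = -2 + 2·8 = 14; r = 20 − 14 = 6
h=9: Ŝ = -2 + 2·9 = 16; r = 11 − 16 = -5
h=10: Ŝ = -2 + 2·10 = 18; r = 13 − 18 = -5
h=11: Ŝ = -2 + 2·11 = 20; r = 23 − 20 = 3
SSE = 0 + 9 + 1 + 25 + 36 + 25 + 25 + 9 = 130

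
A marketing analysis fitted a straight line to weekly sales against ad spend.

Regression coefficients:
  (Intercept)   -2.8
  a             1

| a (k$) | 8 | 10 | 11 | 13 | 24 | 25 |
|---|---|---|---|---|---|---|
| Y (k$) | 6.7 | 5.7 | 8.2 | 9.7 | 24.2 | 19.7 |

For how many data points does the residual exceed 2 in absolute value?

2

a=8: Ŷ = -2.8 + 8 = 5.2; e = 6.7 − 5.2 = 1.5
a=10: Ŷ = -2.8 + 10 = 7.2; e = 5.7 − 7.2 = -1.5
a=11: Ŷ = -2.8 + 11 = 8.2; e = 8.2 − 8.2 = 0
a=13: Ŷ = -2.8 + 13 = 10.2; e = 9.7 − 10.2 = -0.5
a=24: Ŷ = -2.8 + 24 = 21.2; e = 24.2 − 21.2 = 3
a=25: Ŷ = -2.8 + 25 = 22.2; e = 19.7 − 22.2 = -2.5
|e| > 2: a=24 (|e|=3), a=25 (|e|=2.5) → 2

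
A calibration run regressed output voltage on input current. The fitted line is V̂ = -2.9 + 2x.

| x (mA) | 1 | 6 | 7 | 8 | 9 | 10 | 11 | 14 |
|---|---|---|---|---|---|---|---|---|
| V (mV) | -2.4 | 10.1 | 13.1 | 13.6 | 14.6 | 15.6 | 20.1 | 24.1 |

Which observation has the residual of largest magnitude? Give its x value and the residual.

x=1: V̂ = -2.9 + 2·1 = -0.9; e = -2.4 − (-0.9) = -1.5
x=6: V̂ = -2.9 + 2·6 = 9.1; e = 10.1 − 9.1 = 1
x=7: V̂ = -2.9 + 2·7 = 11.1; e = 13.1 − 11.1 = 2
x=8: V̂ = -2.9 + 2·8 = 13.1; e = 13.6 − 13.1 = 0.5
x=9: V̂ = -2.9 + 2·9 = 15.1; e = 14.6 − 15.1 = -0.5
x=10: V̂ = -2.9 + 2·10 = 17.1; e = 15.6 − 17.1 = -1.5
x=11: V̂ = -2.9 + 2·11 = 19.1; e = 20.1 − 19.1 = 1
x=14: V̂ = -2.9 + 2·14 = 25.1; e = 24.1 − 25.1 = -1
Largest |e| is 2 at x = 7, residual 2.

x = 7, e = 2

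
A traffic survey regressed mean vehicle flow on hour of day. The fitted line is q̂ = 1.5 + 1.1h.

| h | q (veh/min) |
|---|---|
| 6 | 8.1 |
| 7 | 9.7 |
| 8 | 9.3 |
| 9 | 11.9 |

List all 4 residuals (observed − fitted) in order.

h=6: q̂ = 1.5 + 1.1·6 = 8.1; e = 8.1 − 8.1 = 0
h=7: q̂ = 1.5 + 1.1·7 = 9.2; e = 9.7 − 9.2 = 0.5
h=8: q̂ = 1.5 + 1.1·8 = 10.3; e = 9.3 − 10.3 = -1
h=9: q̂ = 1.5 + 1.1·9 = 11.4; e = 11.9 − 11.4 = 0.5

0, 0.5, -1, 0.5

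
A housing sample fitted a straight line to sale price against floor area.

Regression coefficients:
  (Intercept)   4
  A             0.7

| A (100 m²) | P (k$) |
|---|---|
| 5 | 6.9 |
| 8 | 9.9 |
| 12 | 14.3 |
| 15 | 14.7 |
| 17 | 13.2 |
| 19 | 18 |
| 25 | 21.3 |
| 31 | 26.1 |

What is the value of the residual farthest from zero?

r = -2.7

A=5: ŷ = 4 + 0.7·5 = 7.5; r = 6.9 − 7.5 = -0.6
A=8: ŷ = 4 + 0.7·8 = 9.6; r = 9.9 − 9.6 = 0.3
A=12: ŷ = 4 + 0.7·12 = 12.4; r = 14.3 − 12.4 = 1.9
A=15: ŷ = 4 + 0.7·15 = 14.5; r = 14.7 − 14.5 = 0.2
A=17: ŷ = 4 + 0.7·17 = 15.9; r = 13.2 − 15.9 = -2.7
A=19: ŷ = 4 + 0.7·19 = 17.3; r = 18 − 17.3 = 0.7
A=25: ŷ = 4 + 0.7·25 = 21.5; r = 21.3 − 21.5 = -0.2
A=31: ŷ = 4 + 0.7·31 = 25.7; r = 26.1 − 25.7 = 0.4
Largest |r| is 2.7 at A = 17, residual -2.7.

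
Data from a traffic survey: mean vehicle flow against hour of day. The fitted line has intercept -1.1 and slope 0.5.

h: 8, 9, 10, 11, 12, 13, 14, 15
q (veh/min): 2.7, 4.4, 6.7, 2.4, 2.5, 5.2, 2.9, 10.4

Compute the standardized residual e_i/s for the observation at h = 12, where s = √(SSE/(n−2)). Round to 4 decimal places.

h=8: q̂ = -1.1 + 0.5·8 = 2.9; e = 2.7 − 2.9 = -0.2
h=9: q̂ = -1.1 + 0.5·9 = 3.4; e = 4.4 − 3.4 = 1
h=10: q̂ = -1.1 + 0.5·10 = 3.9; e = 6.7 − 3.9 = 2.8
h=11: q̂ = -1.1 + 0.5·11 = 4.4; e = 2.4 − 4.4 = -2
h=12: q̂ = -1.1 + 0.5·12 = 4.9; e = 2.5 − 4.9 = -2.4
h=13: q̂ = -1.1 + 0.5·13 = 5.4; e = 5.2 − 5.4 = -0.2
h=14: q̂ = -1.1 + 0.5·14 = 5.9; e = 2.9 − 5.9 = -3
h=15: q̂ = -1.1 + 0.5·15 = 6.4; e = 10.4 − 6.4 = 4
SSE = 0.04 + 1 + 7.84 + 4 + 5.76 + 0.04 + 9 + 16 = 43.68
s = √(43.68/6) = 2.69815
e/s = -2.4 / 2.69815 = -0.8895

-0.8895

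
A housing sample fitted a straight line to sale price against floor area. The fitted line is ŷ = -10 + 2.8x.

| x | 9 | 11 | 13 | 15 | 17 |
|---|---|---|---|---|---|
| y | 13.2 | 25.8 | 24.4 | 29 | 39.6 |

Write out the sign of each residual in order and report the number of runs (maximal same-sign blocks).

x=9: ŷ = -10 + 2.8·9 = 15.2; e = 13.2 − 15.2 = -2
x=11: ŷ = -10 + 2.8·11 = 20.8; e = 25.8 − 20.8 = 5
x=13: ŷ = -10 + 2.8·13 = 26.4; e = 24.4 − 26.4 = -2
x=15: ŷ = -10 + 2.8·15 = 32; e = 29 − 32 = -3
x=17: ŷ = -10 + 2.8·17 = 37.6; e = 39.6 − 37.6 = 2
Signs: − + − − +
Runs: −×1, +×1, −×2, +×1 → 4

4 runs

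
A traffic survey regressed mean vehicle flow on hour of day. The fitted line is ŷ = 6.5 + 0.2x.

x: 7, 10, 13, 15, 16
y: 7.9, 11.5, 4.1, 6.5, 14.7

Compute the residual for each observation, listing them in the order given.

0, 3, -5, -3, 5

x=7: ŷ = 6.5 + 0.2·7 = 7.9; r = 7.9 − 7.9 = 0
x=10: ŷ = 6.5 + 0.2·10 = 8.5; r = 11.5 − 8.5 = 3
x=13: ŷ = 6.5 + 0.2·13 = 9.1; r = 4.1 − 9.1 = -5
x=15: ŷ = 6.5 + 0.2·15 = 9.5; r = 6.5 − 9.5 = -3
x=16: ŷ = 6.5 + 0.2·16 = 9.7; r = 14.7 − 9.7 = 5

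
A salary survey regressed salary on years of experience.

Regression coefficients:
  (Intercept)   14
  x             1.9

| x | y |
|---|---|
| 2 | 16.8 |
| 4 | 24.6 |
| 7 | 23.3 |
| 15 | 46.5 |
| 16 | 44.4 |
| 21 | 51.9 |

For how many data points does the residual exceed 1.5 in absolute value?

4

x=2: ŷ = 14 + 1.9·2 = 17.8; r = 16.8 − 17.8 = -1
x=4: ŷ = 14 + 1.9·4 = 21.6; r = 24.6 − 21.6 = 3
x=7: ŷ = 14 + 1.9·7 = 27.3; r = 23.3 − 27.3 = -4
x=15: ŷ = 14 + 1.9·15 = 42.5; r = 46.5 − 42.5 = 4
x=16: ŷ = 14 + 1.9·16 = 44.4; r = 44.4 − 44.4 = 0
x=21: ŷ = 14 + 1.9·21 = 53.9; r = 51.9 − 53.9 = -2
|r| > 1.5: x=4 (|r|=3), x=7 (|r|=4), x=15 (|r|=4), x=21 (|r|=2) → 4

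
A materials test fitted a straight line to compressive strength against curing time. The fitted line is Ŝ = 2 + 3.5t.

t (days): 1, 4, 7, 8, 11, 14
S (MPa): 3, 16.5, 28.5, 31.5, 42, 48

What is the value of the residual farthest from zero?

r = -3

t=1: Ŝ = 2 + 3.5·1 = 5.5; r = 3 − 5.5 = -2.5
t=4: Ŝ = 2 + 3.5·4 = 16; r = 16.5 − 16 = 0.5
t=7: Ŝ = 2 + 3.5·7 = 26.5; r = 28.5 − 26.5 = 2
t=8: Ŝ = 2 + 3.5·8 = 30; r = 31.5 − 30 = 1.5
t=11: Ŝ = 2 + 3.5·11 = 40.5; r = 42 − 40.5 = 1.5
t=14: Ŝ = 2 + 3.5·14 = 51; r = 48 − 51 = -3
Largest |r| is 3 at t = 14, residual -3.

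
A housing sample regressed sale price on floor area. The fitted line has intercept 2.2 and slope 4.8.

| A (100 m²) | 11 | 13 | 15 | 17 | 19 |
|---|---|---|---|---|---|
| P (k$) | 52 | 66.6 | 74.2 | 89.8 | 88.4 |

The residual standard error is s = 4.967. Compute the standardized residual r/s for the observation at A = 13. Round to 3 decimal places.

0.403

P̂ = 2.2 + 4.8·13 = 64.6
r = 66.6 − 64.6 = 2
r/s = 2 / 4.967 = 0.403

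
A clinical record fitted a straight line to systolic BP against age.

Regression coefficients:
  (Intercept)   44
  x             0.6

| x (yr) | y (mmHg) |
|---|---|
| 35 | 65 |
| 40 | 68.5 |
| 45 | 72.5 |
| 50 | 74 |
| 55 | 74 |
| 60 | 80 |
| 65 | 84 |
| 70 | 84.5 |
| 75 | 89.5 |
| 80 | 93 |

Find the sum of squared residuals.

SSE = 16

x=35: ŷ = 44 + 0.6·35 = 65; e = 65 − 65 = 0
x=40: ŷ = 44 + 0.6·40 = 68; e = 68.5 − 68 = 0.5
x=45: ŷ = 44 + 0.6·45 = 71; e = 72.5 − 71 = 1.5
x=50: ŷ = 44 + 0.6·50 = 74; e = 74 − 74 = 0
x=55: ŷ = 44 + 0.6·55 = 77; e = 74 − 77 = -3
x=60: ŷ = 44 + 0.6·60 = 80; e = 80 − 80 = 0
x=65: ŷ = 44 + 0.6·65 = 83; e = 84 − 83 = 1
x=70: ŷ = 44 + 0.6·70 = 86; e = 84.5 − 86 = -1.5
x=75: ŷ = 44 + 0.6·75 = 89; e = 89.5 − 89 = 0.5
x=80: ŷ = 44 + 0.6·80 = 92; e = 93 − 92 = 1
SSE = 0 + 0.25 + 2.25 + 0 + 9 + 0 + 1 + 2.25 + 0.25 + 1 = 16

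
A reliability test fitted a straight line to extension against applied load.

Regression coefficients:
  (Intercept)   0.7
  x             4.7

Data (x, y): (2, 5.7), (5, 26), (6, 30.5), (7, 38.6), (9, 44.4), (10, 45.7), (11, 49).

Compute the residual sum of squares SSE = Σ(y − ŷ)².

SSE = 67.68

x=2: ŷ = 0.7 + 4.7·2 = 10.1; r = 5.7 − 10.1 = -4.4
x=5: ŷ = 0.7 + 4.7·5 = 24.2; r = 26 − 24.2 = 1.8
x=6: ŷ = 0.7 + 4.7·6 = 28.9; r = 30.5 − 28.9 = 1.6
x=7: ŷ = 0.7 + 4.7·7 = 33.6; r = 38.6 − 33.6 = 5
x=9: ŷ = 0.7 + 4.7·9 = 43; r = 44.4 − 43 = 1.4
x=10: ŷ = 0.7 + 4.7·10 = 47.7; r = 45.7 − 47.7 = -2
x=11: ŷ = 0.7 + 4.7·11 = 52.4; r = 49 − 52.4 = -3.4
SSE = 19.36 + 3.24 + 2.56 + 25 + 1.96 + 4 + 11.56 = 67.68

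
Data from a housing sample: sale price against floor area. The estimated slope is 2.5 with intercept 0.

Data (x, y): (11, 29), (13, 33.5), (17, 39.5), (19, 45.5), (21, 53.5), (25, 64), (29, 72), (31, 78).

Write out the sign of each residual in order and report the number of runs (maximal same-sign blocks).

x=11: ŷ = 2.5·11 = 27.5; r = 29 − 27.5 = 1.5
x=13: ŷ = 2.5·13 = 32.5; r = 33.5 − 32.5 = 1
x=17: ŷ = 2.5·17 = 42.5; r = 39.5 − 42.5 = -3
x=19: ŷ = 2.5·19 = 47.5; r = 45.5 − 47.5 = -2
x=21: ŷ = 2.5·21 = 52.5; r = 53.5 − 52.5 = 1
x=25: ŷ = 2.5·25 = 62.5; r = 64 − 62.5 = 1.5
x=29: ŷ = 2.5·29 = 72.5; r = 72 − 72.5 = -0.5
x=31: ŷ = 2.5·31 = 77.5; r = 78 − 77.5 = 0.5
Signs: + + − − + + − +
Runs: +×2, −×2, +×2, −×1, +×1 → 5

5 runs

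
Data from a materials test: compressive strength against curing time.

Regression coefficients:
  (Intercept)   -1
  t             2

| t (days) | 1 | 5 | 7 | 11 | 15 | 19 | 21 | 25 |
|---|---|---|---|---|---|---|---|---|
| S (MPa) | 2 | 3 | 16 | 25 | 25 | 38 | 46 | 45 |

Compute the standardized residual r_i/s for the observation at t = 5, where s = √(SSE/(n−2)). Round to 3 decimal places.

-1.342

t=1: ŷ = -1 + 2·1 = 1; r = 2 − 1 = 1
t=5: ŷ = -1 + 2·5 = 9; r = 3 − 9 = -6
t=7: ŷ = -1 + 2·7 = 13; r = 16 − 13 = 3
t=11: ŷ = -1 + 2·11 = 21; r = 25 − 21 = 4
t=15: ŷ = -1 + 2·15 = 29; r = 25 − 29 = -4
t=19: ŷ = -1 + 2·19 = 37; r = 38 − 37 = 1
t=21: ŷ = -1 + 2·21 = 41; r = 46 − 41 = 5
t=25: ŷ = -1 + 2·25 = 49; r = 45 − 49 = -4
SSE = 1 + 36 + 9 + 16 + 16 + 1 + 25 + 16 = 120
s = √(120/6) = 4.47214
r/s = -6 / 4.47214 = -1.342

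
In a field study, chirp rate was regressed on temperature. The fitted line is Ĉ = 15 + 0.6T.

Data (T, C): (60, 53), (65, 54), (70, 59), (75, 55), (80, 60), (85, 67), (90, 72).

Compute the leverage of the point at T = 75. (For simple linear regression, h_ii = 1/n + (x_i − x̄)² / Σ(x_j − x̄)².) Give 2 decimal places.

h = 0.14

T̄ = (60 + 65 + 70 + 75 + 80 + 85 + 90)/7 = 75
Σ(T − T̄)² = 225 + 100 + 25 + 0 + 25 + 100 + 225 = 700
h = 1/7 + (0)²/700 = 0.142857 + 0 = 0.14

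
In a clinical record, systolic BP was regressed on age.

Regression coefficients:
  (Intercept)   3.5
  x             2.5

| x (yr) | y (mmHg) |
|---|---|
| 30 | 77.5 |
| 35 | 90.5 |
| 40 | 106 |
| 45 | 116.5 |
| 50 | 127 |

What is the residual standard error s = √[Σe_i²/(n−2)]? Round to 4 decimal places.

s = 1.8257

x=30: ŷ = 3.5 + 2.5·30 = 78.5; e = 77.5 − 78.5 = -1
x=35: ŷ = 3.5 + 2.5·35 = 91; e = 90.5 − 91 = -0.5
x=40: ŷ = 3.5 + 2.5·40 = 103.5; e = 106 − 103.5 = 2.5
x=45: ŷ = 3.5 + 2.5·45 = 116; e = 116.5 − 116 = 0.5
x=50: ŷ = 3.5 + 2.5·50 = 128.5; e = 127 − 128.5 = -1.5
SSE = 1 + 0.25 + 6.25 + 0.25 + 2.25 = 10
s = √(10/3) = √3.33333 ≈ 1.8257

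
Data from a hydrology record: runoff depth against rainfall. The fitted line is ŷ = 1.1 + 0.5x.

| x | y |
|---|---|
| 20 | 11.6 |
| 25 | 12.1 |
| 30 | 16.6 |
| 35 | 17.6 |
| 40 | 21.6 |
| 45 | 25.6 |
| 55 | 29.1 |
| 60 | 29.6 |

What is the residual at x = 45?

ŷ = 1.1 + 0.5·45 = 23.6
r = 25.6 − 23.6 = 2

r = 2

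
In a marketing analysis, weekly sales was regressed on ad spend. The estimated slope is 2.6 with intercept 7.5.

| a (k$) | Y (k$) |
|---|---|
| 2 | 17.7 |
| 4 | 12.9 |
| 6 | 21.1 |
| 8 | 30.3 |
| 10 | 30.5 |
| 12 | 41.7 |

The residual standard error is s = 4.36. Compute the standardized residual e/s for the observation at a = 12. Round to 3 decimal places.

0.688

ŷ = 7.5 + 2.6·12 = 38.7
e = 41.7 − 38.7 = 3
e/s = 3 / 4.36 = 0.688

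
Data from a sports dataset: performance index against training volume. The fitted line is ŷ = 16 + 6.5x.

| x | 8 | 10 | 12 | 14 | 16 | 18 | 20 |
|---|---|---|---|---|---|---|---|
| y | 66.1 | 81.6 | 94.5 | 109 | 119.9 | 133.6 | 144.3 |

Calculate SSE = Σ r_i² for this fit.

SSE = 11.48

x=8: ŷ = 16 + 6.5·8 = 68; r = 66.1 − 68 = -1.9
x=10: ŷ = 16 + 6.5·10 = 81; r = 81.6 − 81 = 0.6
x=12: ŷ = 16 + 6.5·12 = 94; r = 94.5 − 94 = 0.5
x=14: ŷ = 16 + 6.5·14 = 107; r = 109 − 107 = 2
x=16: ŷ = 16 + 6.5·16 = 120; r = 119.9 − 120 = -0.1
x=18: ŷ = 16 + 6.5·18 = 133; r = 133.6 − 133 = 0.6
x=20: ŷ = 16 + 6.5·20 = 146; r = 144.3 − 146 = -1.7
SSE = 3.61 + 0.36 + 0.25 + 4 + 0.01 + 0.36 + 2.89 = 11.48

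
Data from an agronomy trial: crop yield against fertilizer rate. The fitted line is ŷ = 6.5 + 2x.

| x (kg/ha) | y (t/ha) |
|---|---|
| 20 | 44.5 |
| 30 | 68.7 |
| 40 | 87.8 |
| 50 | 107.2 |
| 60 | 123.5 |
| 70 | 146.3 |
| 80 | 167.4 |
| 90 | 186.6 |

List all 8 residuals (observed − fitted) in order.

x=20: ŷ = 6.5 + 2·20 = 46.5; e = 44.5 − 46.5 = -2
x=30: ŷ = 6.5 + 2·30 = 66.5; e = 68.7 − 66.5 = 2.2
x=40: ŷ = 6.5 + 2·40 = 86.5; e = 87.8 − 86.5 = 1.3
x=50: ŷ = 6.5 + 2·50 = 106.5; e = 107.2 − 106.5 = 0.7
x=60: ŷ = 6.5 + 2·60 = 126.5; e = 123.5 − 126.5 = -3
x=70: ŷ = 6.5 + 2·70 = 146.5; e = 146.3 − 146.5 = -0.2
x=80: ŷ = 6.5 + 2·80 = 166.5; e = 167.4 − 166.5 = 0.9
x=90: ŷ = 6.5 + 2·90 = 186.5; e = 186.6 − 186.5 = 0.1

-2, 2.2, 1.3, 0.7, -3, -0.2, 0.9, 0.1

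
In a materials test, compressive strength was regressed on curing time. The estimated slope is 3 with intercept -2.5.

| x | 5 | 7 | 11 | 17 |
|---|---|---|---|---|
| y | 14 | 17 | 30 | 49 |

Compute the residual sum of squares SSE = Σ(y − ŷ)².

SSE = 5

x=5: ŷ = -2.5 + 3·5 = 12.5; r = 14 − 12.5 = 1.5
x=7: ŷ = -2.5 + 3·7 = 18.5; r = 17 − 18.5 = -1.5
x=11: ŷ = -2.5 + 3·11 = 30.5; r = 30 − 30.5 = -0.5
x=17: ŷ = -2.5 + 3·17 = 48.5; r = 49 − 48.5 = 0.5
SSE = 2.25 + 2.25 + 0.25 + 0.25 = 5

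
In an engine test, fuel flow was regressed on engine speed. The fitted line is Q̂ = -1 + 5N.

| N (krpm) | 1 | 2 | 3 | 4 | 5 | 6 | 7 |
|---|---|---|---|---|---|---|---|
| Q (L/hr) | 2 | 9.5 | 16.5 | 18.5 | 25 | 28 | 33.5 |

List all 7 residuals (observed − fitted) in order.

-2, 0.5, 2.5, -0.5, 1, -1, -0.5

N=1: Q̂ = -1 + 5·1 = 4; r = 2 − 4 = -2
N=2: Q̂ = -1 + 5·2 = 9; r = 9.5 − 9 = 0.5
N=3: Q̂ = -1 + 5·3 = 14; r = 16.5 − 14 = 2.5
N=4: Q̂ = -1 + 5·4 = 19; r = 18.5 − 19 = -0.5
N=5: Q̂ = -1 + 5·5 = 24; r = 25 − 24 = 1
N=6: Q̂ = -1 + 5·6 = 29; r = 28 − 29 = -1
N=7: Q̂ = -1 + 5·7 = 34; r = 33.5 − 34 = -0.5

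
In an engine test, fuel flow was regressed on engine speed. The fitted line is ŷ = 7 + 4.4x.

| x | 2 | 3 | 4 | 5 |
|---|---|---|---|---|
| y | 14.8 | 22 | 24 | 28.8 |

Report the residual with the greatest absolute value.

e = 1.8

x=2: ŷ = 7 + 4.4·2 = 15.8; e = 14.8 − 15.8 = -1
x=3: ŷ = 7 + 4.4·3 = 20.2; e = 22 − 20.2 = 1.8
x=4: ŷ = 7 + 4.4·4 = 24.6; e = 24 − 24.6 = -0.6
x=5: ŷ = 7 + 4.4·5 = 29; e = 28.8 − 29 = -0.2
Largest |e| is 1.8 at x = 3, residual 1.8.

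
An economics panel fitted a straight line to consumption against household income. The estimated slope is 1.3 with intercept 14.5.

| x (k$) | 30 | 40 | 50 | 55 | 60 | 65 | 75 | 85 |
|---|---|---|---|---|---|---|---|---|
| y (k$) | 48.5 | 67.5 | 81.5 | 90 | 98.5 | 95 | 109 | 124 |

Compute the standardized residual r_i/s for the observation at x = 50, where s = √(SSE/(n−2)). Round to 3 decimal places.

x=30: ŷ = 14.5 + 1.3·30 = 53.5; r = 48.5 − 53.5 = -5
x=40: ŷ = 14.5 + 1.3·40 = 66.5; r = 67.5 − 66.5 = 1
x=50: ŷ = 14.5 + 1.3·50 = 79.5; r = 81.5 − 79.5 = 2
x=55: ŷ = 14.5 + 1.3·55 = 86; r = 90 − 86 = 4
x=60: ŷ = 14.5 + 1.3·60 = 92.5; r = 98.5 − 92.5 = 6
x=65: ŷ = 14.5 + 1.3·65 = 99; r = 95 − 99 = -4
x=75: ŷ = 14.5 + 1.3·75 = 112; r = 109 − 112 = -3
x=85: ŷ = 14.5 + 1.3·85 = 125; r = 124 − 125 = -1
SSE = 25 + 1 + 4 + 16 + 36 + 16 + 9 + 1 = 108
s = √(108/6) = 4.24264
r/s = 2 / 4.24264 = 0.471

0.471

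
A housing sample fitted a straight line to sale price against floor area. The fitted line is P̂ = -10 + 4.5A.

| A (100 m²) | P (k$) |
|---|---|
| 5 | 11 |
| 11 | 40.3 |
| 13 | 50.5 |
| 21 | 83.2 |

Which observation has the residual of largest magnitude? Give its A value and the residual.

A=5: P̂ = -10 + 4.5·5 = 12.5; e = 11 − 12.5 = -1.5
A=11: P̂ = -10 + 4.5·11 = 39.5; e = 40.3 − 39.5 = 0.8
A=13: P̂ = -10 + 4.5·13 = 48.5; e = 50.5 − 48.5 = 2
A=21: P̂ = -10 + 4.5·21 = 84.5; e = 83.2 − 84.5 = -1.3
Largest |e| is 2 at A = 13, residual 2.

A = 13, e = 2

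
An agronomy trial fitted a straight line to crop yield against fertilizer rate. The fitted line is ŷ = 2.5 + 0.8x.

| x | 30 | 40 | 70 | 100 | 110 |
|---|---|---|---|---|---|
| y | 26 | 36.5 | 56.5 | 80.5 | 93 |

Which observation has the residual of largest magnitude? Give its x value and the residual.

x=30: ŷ = 2.5 + 0.8·30 = 26.5; r = 26 − 26.5 = -0.5
x=40: ŷ = 2.5 + 0.8·40 = 34.5; r = 36.5 − 34.5 = 2
x=70: ŷ = 2.5 + 0.8·70 = 58.5; r = 56.5 − 58.5 = -2
x=100: ŷ = 2.5 + 0.8·100 = 82.5; r = 80.5 − 82.5 = -2
x=110: ŷ = 2.5 + 0.8·110 = 90.5; r = 93 − 90.5 = 2.5
Largest |r| is 2.5 at x = 110, residual 2.5.

x = 110, r = 2.5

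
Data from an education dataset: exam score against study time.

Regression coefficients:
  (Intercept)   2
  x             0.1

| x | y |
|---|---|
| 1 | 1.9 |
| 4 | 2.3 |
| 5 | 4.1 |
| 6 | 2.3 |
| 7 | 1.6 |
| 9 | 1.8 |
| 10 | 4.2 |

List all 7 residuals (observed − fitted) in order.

-0.2, -0.1, 1.6, -0.3, -1.1, -1.1, 1.2

x=1: ŷ = 2 + 0.1·1 = 2.1; e = 1.9 − 2.1 = -0.2
x=4: ŷ = 2 + 0.1·4 = 2.4; e = 2.3 − 2.4 = -0.1
x=5: ŷ = 2 + 0.1·5 = 2.5; e = 4.1 − 2.5 = 1.6
x=6: ŷ = 2 + 0.1·6 = 2.6; e = 2.3 − 2.6 = -0.3
x=7: ŷ = 2 + 0.1·7 = 2.7; e = 1.6 − 2.7 = -1.1
x=9: ŷ = 2 + 0.1·9 = 2.9; e = 1.8 − 2.9 = -1.1
x=10: ŷ = 2 + 0.1·10 = 3; e = 4.2 − 3 = 1.2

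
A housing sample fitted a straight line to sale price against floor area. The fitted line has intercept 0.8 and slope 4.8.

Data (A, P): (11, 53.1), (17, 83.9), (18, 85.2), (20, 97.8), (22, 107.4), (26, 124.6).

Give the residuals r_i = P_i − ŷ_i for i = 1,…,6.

-0.5, 1.5, -2, 1, 1, -1

A=11: ŷ = 0.8 + 4.8·11 = 53.6; r = 53.1 − 53.6 = -0.5
A=17: ŷ = 0.8 + 4.8·17 = 82.4; r = 83.9 − 82.4 = 1.5
A=18: ŷ = 0.8 + 4.8·18 = 87.2; r = 85.2 − 87.2 = -2
A=20: ŷ = 0.8 + 4.8·20 = 96.8; r = 97.8 − 96.8 = 1
A=22: ŷ = 0.8 + 4.8·22 = 106.4; r = 107.4 − 106.4 = 1
A=26: ŷ = 0.8 + 4.8·26 = 125.6; r = 124.6 − 125.6 = -1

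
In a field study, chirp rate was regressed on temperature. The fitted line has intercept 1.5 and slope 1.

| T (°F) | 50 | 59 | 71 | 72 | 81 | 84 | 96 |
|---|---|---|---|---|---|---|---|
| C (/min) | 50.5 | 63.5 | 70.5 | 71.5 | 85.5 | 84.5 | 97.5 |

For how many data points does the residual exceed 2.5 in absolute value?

T=50: Ĉ = 1.5 + 50 = 51.5; e = 50.5 − 51.5 = -1
T=59: Ĉ = 1.5 + 59 = 60.5; e = 63.5 − 60.5 = 3
T=71: Ĉ = 1.5 + 71 = 72.5; e = 70.5 − 72.5 = -2
T=72: Ĉ = 1.5 + 72 = 73.5; e = 71.5 − 73.5 = -2
T=81: Ĉ = 1.5 + 81 = 82.5; e = 85.5 − 82.5 = 3
T=84: Ĉ = 1.5 + 84 = 85.5; e = 84.5 − 85.5 = -1
T=96: Ĉ = 1.5 + 96 = 97.5; e = 97.5 − 97.5 = 0
|e| > 2.5: T=59 (|e|=3), T=81 (|e|=3) → 2

2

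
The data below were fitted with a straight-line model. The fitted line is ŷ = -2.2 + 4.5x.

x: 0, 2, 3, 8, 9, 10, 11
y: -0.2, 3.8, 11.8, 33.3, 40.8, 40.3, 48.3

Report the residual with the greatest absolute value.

e = -3

x=0: ŷ = -2.2 + 4.5·0 = -2.2; e = -0.2 − (-2.2) = 2
x=2: ŷ = -2.2 + 4.5·2 = 6.8; e = 3.8 − 6.8 = -3
x=3: ŷ = -2.2 + 4.5·3 = 11.3; e = 11.8 − 11.3 = 0.5
x=8: ŷ = -2.2 + 4.5·8 = 33.8; e = 33.3 − 33.8 = -0.5
x=9: ŷ = -2.2 + 4.5·9 = 38.3; e = 40.8 − 38.3 = 2.5
x=10: ŷ = -2.2 + 4.5·10 = 42.8; e = 40.3 − 42.8 = -2.5
x=11: ŷ = -2.2 + 4.5·11 = 47.3; e = 48.3 − 47.3 = 1
Largest |e| is 3 at x = 2, residual -3.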